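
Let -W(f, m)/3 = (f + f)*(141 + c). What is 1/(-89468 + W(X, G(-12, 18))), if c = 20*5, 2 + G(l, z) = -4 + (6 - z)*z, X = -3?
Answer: -1/85130 ≈ -1.1747e-5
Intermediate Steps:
G(l, z) = -6 + z*(6 - z) (G(l, z) = -2 + (-4 + (6 - z)*z) = -2 + (-4 + z*(6 - z)) = -6 + z*(6 - z))
c = 100
W(f, m) = -1446*f (W(f, m) = -3*(f + f)*(141 + 100) = -3*2*f*241 = -1446*f)
1/(-89468 + W(X, G(-12, 18))) = 1/(-89468 - 1446*(-3)) = 1/(-89468 + 4338) = 1/(-85130) = -1/85130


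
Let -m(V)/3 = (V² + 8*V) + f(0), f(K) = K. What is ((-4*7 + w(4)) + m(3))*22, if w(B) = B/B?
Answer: -2772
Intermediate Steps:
w(B) = 1
m(V) = -24*V - 3*V² (m(V) = -3*((V² + 8*V) + 0) = -3*(V² + 8*V) = -24*V - 3*V²)
((-4*7 + w(4)) + m(3))*22 = ((-4*7 + 1) + 3*3*(-8 - 1*3))*22 = ((-28 + 1) + 3*3*(-8 - 3))*22 = (-27 + 3*3*(-11))*22 = (-27 - 99)*22 = -126*22 = -2772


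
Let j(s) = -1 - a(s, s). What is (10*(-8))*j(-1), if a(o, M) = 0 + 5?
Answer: 480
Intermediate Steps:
a(o, M) = 5
j(s) = -6 (j(s) = -1 - 1*5 = -1 - 5 = -6)
(10*(-8))*j(-1) = (10*(-8))*(-6) = -80*(-6) = 480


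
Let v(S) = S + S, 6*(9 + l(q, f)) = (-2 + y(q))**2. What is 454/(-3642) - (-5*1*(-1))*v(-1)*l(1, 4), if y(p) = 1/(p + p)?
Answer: -629153/7284 ≈ -86.375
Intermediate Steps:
y(p) = 1/(2*p)
l(q, f) = -9 + (-2 + 1/(2*q))**2/6
v(S) = 2*S
454/(-3642) - (-5*1*(-1))*v(-1)*l(1, 4) = 454/(-3642) - (-5*1*(-1))*(2*(-1))*(1/24)*(1 - 200*1**2 - 8*1)/1**2 = 454*(-1/3642) - -5*(-1)*(-2)*(1/24)*1*(1 - 200*1 - 8) = -227/1821 - 5*(-2)*(1/24)*1*(1 - 200 - 8) = -227/1821 - (-10)*(1/24)*1*(-207) = -227/1821 - (-10)*(-69)/8 = -227/1821 - 1*345/4 = -227/1821 - 345/4 = -629153/7284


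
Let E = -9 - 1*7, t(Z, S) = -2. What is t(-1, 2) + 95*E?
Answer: -1522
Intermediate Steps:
E = -16 (E = -9 - 7 = -16)
t(-1, 2) + 95*E = -2 + 95*(-16) = -2 - 1520 = -1522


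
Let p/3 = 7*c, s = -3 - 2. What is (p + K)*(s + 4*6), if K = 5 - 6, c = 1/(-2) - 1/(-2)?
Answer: -19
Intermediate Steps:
c = 0 (c = 1*(-½) - 1*(-½) = -½ + ½ = 0)
K = -1
s = -5
p = 0 (p = 3*(7*0) = 3*0 = 0)
(p + K)*(s + 4*6) = (0 - 1)*(-5 + 4*6) = -(-5 + 24) = -1*19 = -19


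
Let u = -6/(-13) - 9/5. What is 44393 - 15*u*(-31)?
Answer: 569018/13 ≈ 43771.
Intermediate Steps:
u = -87/65 (u = -6*(-1/13) - 9*1/5 = 6/13 - 9/5 = -87/65 ≈ -1.3385)
44393 - 15*u*(-31) = 44393 - 15*(-87/65)*(-31) = 44393 - (-261)*(-31)/13 = 44393 - 1*8091/13 = 44393 - 8091/13 = 569018/13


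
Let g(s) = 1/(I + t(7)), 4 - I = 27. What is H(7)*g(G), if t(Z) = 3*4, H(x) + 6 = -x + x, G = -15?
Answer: 6/11 ≈ 0.54545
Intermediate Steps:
I = -23 (I = 4 - 1*27 = 4 - 27 = -23)
H(x) = -6 (H(x) = -6 + (-x + x) = -6 + 0 = -6)
t(Z) = 12
g(s) = -1/11 (g(s) = 1/(-23 + 12) = 1/(-11) = -1/11)
H(7)*g(G) = -6*(-1/11) = 6/11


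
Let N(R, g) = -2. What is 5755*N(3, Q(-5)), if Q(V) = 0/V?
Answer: -11510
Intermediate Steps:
Q(V) = 0
5755*N(3, Q(-5)) = 5755*(-2) = -11510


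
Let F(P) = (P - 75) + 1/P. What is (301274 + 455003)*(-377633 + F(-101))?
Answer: -28858554722670/101 ≈ -2.8573e+11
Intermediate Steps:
F(P) = -75 + P + 1/P (F(P) = (-75 + P) + 1/P = -75 + P + 1/P)
(301274 + 455003)*(-377633 + F(-101)) = (301274 + 455003)*(-377633 + (-75 - 101 + 1/(-101))) = 756277*(-377633 + (-75 - 101 - 1/101)) = 756277*(-377633 - 17777/101) = 756277*(-38158710/101) = -28858554722670/101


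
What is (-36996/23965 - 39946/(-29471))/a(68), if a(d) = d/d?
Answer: -133003226/706272515 ≈ -0.18832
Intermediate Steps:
a(d) = 1
(-36996/23965 - 39946/(-29471))/a(68) = (-36996/23965 - 39946/(-29471))/1 = (-36996*1/23965 - 39946*(-1/29471))*1 = (-36996/23965 + 39946/29471)*1 = -133003226/706272515*1 = -133003226/706272515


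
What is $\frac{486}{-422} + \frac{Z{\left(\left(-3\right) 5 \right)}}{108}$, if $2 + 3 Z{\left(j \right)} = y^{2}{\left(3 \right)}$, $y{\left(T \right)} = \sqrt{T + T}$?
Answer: $- \frac{19472}{17091} \approx -1.1393$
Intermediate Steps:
$y{\left(T \right)} = \sqrt{2} \sqrt{T}$ ($y{\left(T \right)} = \sqrt{2 T} = \sqrt{2} \sqrt{T}$)
$Z{\left(j \right)} = \frac{4}{3}$ ($Z{\left(j \right)} = - \frac{2}{3} + \frac{\left(\sqrt{2} \sqrt{3}\right)^{2}}{3} = - \frac{2}{3} + \frac{\left(\sqrt{6}\right)^{2}}{3} = - \frac{2}{3} + \frac{1}{3} \cdot 6 = - \frac{2}{3} + 2 = \frac{4}{3}$)
$\frac{486}{-422} + \frac{Z{\left(\left(-3\right) 5 \right)}}{108} = \frac{486}{-422} + \frac{4}{3 \cdot 108} = 486 \left(- \frac{1}{422}\right) + \frac{4}{3} \cdot \frac{1}{108} = - \frac{243}{211} + \frac{1}{81} = - \frac{19472}{17091}$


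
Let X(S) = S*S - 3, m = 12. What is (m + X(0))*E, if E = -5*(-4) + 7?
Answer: 243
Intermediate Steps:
E = 27 (E = 20 + 7 = 27)
X(S) = -3 + S**2 (X(S) = S**2 - 3 = -3 + S**2)
(m + X(0))*E = (12 + (-3 + 0**2))*27 = (12 + (-3 + 0))*27 = (12 - 3)*27 = 9*27 = 243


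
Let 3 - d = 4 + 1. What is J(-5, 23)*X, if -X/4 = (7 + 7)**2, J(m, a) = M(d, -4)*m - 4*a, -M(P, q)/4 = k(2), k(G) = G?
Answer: 40768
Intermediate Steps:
d = -2 (d = 3 - (4 + 1) = 3 - 1*5 = 3 - 5 = -2)
M(P, q) = -8 (M(P, q) = -4*2 = -8)
J(m, a) = -8*m - 4*a
X = -784 (X = -4*(7 + 7)**2 = -4*14**2 = -4*196 = -784)
J(-5, 23)*X = (-8*(-5) - 4*23)*(-784) = (40 - 92)*(-784) = -52*(-784) = 40768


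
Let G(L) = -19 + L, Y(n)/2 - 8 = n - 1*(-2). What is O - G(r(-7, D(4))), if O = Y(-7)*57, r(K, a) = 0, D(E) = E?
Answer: 361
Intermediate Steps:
Y(n) = 20 + 2*n (Y(n) = 16 + 2*(n - 1*(-2)) = 16 + 2*(n + 2) = 16 + 2*(2 + n) = 16 + (4 + 2*n) = 20 + 2*n)
O = 342 (O = (20 + 2*(-7))*57 = (20 - 14)*57 = 6*57 = 342)
O - G(r(-7, D(4))) = 342 - (-19 + 0) = 342 - 1*(-19) = 342 + 19 = 361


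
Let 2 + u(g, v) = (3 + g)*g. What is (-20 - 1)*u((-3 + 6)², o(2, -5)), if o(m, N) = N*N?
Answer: -2226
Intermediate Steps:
o(m, N) = N²
u(g, v) = -2 + g*(3 + g) (u(g, v) = -2 + (3 + g)*g = -2 + g*(3 + g))
(-20 - 1)*u((-3 + 6)², o(2, -5)) = (-20 - 1)*(-2 + ((-3 + 6)²)² + 3*(-3 + 6)²) = -21*(-2 + (3²)² + 3*3²) = -21*(-2 + 9² + 3*9) = -21*(-2 + 81 + 27) = -21*106 = -2226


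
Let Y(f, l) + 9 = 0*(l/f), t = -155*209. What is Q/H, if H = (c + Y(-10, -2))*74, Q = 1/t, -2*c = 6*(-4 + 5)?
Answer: 1/28766760 ≈ 3.4762e-8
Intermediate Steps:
t = -32395
Y(f, l) = -9 (Y(f, l) = -9 + 0*(l/f) = -9 + 0 = -9)
c = -3 (c = -3*(-4 + 5) = -3 ≈ -3.0000)
Q = -1/32395 (Q = 1/(-32395) = -1/32395 ≈ -3.0869e-5)
H = -888 (H = (-3 - 9)*74 = -12*74 = -888)
Q/H = -1/32395/(-888) = -1/32395*(-1/888) = 1/28766760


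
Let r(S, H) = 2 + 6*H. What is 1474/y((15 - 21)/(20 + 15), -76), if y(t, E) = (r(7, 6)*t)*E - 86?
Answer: 25795/7159 ≈ 3.6032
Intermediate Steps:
y(t, E) = -86 + 38*E*t (y(t, E) = ((2 + 6*6)*t)*E - 86 = ((2 + 36)*t)*E - 86 = (38*t)*E - 86 = 38*E*t - 86 = -86 + 38*E*t)
1474/y((15 - 21)/(20 + 15), -76) = 1474/(-86 + 38*(-76)*((15 - 21)/(20 + 15))) = 1474/(-86 + 38*(-76)*(-6/35)) = 1474/(-86 + 17328/35) = 1474/(14318/35) = 1474*(35/14318) = 25795/7159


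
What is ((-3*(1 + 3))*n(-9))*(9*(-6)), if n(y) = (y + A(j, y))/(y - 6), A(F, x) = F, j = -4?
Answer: 2808/5 ≈ 561.60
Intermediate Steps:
n(y) = (-4 + y)/(-6 + y) (n(y) = (y - 4)/(y - 6) = (-4 + y)/(-6 + y))
((-3*(1 + 3))*n(-9))*(9*(-6)) = ((-3*(1 + 3))*((-4 - 9)/(-6 - 9)))*(9*(-6)) = ((-3*4)*(-13/(-15)))*(-54) = -(-4)*(-13)/5*(-54) = -12*13/15*(-54) = -52/5*(-54) = 2808/5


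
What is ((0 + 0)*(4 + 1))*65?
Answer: 0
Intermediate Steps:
((0 + 0)*(4 + 1))*65 = (0*5)*65 = 0*65 = 0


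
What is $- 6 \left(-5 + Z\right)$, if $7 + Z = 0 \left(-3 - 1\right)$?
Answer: $72$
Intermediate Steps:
$Z = -7$ ($Z = -7 + 0 \left(-3 - 1\right) = -7 + 0 \left(-4\right) = -7 + 0 = -7$)
$- 6 \left(-5 + Z\right) = - 6 \left(-5 - 7\right) = \left(-6\right) \left(-12\right) = 72$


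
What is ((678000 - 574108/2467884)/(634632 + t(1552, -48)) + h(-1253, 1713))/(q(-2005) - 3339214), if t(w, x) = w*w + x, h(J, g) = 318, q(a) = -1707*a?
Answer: 597501606320537/156445212735232008 ≈ 0.0038192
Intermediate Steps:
t(w, x) = x + w² (t(w, x) = w² + x = x + w²)
((678000 - 574108/2467884)/(634632 + t(1552, -48)) + h(-1253, 1713))/(q(-2005) - 3339214) = ((678000 - 574108/2467884)/(634632 + (-48 + 1552²)) + 318)/(-1707*(-2005) - 3339214) = ((678000 - 574108*1/2467884)/(634632 + (-48 + 2408704)) + 318)/(3422535 - 3339214) = ((678000 - 143527/616971)/(634632 + 2408656) + 318)/83321 = ((418306194473/616971)/3043288 + 318)*(1/83321) = ((418306194473/616971)*(1/3043288) + 318)*(1/83321) = (418306194473/1877620440648 + 318)*(1/83321) = (597501606320537/1877620440648)*(1/83321) = 597501606320537/156445212735232008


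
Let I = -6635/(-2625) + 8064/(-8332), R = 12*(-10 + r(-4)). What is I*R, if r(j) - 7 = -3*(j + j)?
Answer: 20468892/52075 ≈ 393.07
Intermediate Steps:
r(j) = 7 - 6*j (r(j) = 7 - 3*(j + j) = 7 - 6*j)
R = 252 (R = 12*(-10 + (7 - 6*(-4))) = 12*(-10 + (7 + 24)) = 12*(-10 + 31) = 12*21 = 252)
I = 1705741/1093575 (I = -6635*(-1/2625) + 8064*(-1/8332) = 1327/525 - 2016/2083 = 1705741/1093575 ≈ 1.5598)
I*R = (1705741/1093575)*252 = 20468892/52075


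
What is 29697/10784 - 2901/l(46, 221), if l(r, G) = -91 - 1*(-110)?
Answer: -30720141/204896 ≈ -149.93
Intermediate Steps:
l(r, G) = 19 (l(r, G) = -91 + 110 = 19)
29697/10784 - 2901/l(46, 221) = 29697/10784 - 2901/19 = -30720141/204896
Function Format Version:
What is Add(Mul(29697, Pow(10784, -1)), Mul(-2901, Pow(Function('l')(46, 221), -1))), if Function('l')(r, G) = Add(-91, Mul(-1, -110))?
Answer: Rational(-30720141, 204896) ≈ -149.93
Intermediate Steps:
Function('l')(r, G) = 19 (Function('l')(r, G) = Add(-91, 110) = 19)
Add(Mul(29697, Pow(10784, -1)), Mul(-2901, Pow(Function('l')(46, 221), -1))) = Add(Mul(29697, Pow(10784, -1)), Mul(-2901, Pow(19, -1))) = Add(Mul(29697, Rational(1, 10784)), Mul(-2901, Rational(1, 19))) = Add(Rational(29697, 10784), Rational(-2901, 19)) = Rational(-30720141, 204896)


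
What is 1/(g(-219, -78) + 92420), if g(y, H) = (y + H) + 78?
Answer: 1/92201 ≈ 1.0846e-5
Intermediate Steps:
g(y, H) = 78 + H + y (g(y, H) = (H + y) + 78 = 78 + H + y)
1/(g(-219, -78) + 92420) = 1/((78 - 78 - 219) + 92420) = 1/(-219 + 92420) = 1/92201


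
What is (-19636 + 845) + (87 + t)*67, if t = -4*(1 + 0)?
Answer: -13230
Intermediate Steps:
t = -4 (t = -4*1 = -4)
(-19636 + 845) + (87 + t)*67 = (-19636 + 845) + (87 - 4)*67 = -18791 + 83*67 = -18791 + 5561 = -13230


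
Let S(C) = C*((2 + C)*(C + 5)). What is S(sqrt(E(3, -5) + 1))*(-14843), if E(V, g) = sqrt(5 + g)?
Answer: -267174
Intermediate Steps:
S(C) = C*(2 + C)*(5 + C) (S(C) = C*((2 + C)*(5 + C)) = C*(2 + C)*(5 + C))
S(sqrt(E(3, -5) + 1))*(-14843) = (sqrt(sqrt(5 - 5) + 1)*(10 + (sqrt(sqrt(5 - 5) + 1))**2 + 7*sqrt(sqrt(5 - 5) + 1)))*(-14843) = (sqrt(sqrt(0) + 1)*(10 + (sqrt(sqrt(0) + 1))**2 + 7*sqrt(sqrt(0) + 1)))*(-14843) = (sqrt(0 + 1)*(10 + (sqrt(0 + 1))**2 + 7*sqrt(0 + 1)))*(-14843) = (sqrt(1)*(10 + (sqrt(1))**2 + 7*sqrt(1)))*(-14843) = (1*(10 + 1**2 + 7*1))*(-14843) = (1*(10 + 1 + 7))*(-14843) = (1*18)*(-14843) = 18*(-14843) = -267174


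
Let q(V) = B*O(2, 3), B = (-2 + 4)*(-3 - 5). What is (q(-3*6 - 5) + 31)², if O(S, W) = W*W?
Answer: 12769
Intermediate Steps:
O(S, W) = W²
B = -16 (B = 2*(-8) = -16)
q(V) = -144 (q(V) = -16*3² = -16*9 = -144)
(q(-3*6 - 5) + 31)² = (-144 + 31)² = (-113)² = 12769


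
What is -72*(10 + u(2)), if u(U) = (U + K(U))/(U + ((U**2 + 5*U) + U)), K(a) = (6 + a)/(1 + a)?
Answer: -2216/3 ≈ -738.67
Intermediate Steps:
K(a) = (6 + a)/(1 + a)
u(U) = (U + (6 + U)/(1 + U))/(U**2 + 7*U) (u(U) = (U + (6 + U)/(1 + U))/(U + ((U**2 + 5*U) + U)) = (U + (6 + U)/(1 + U))/(U + (U**2 + 6*U)) = (U + (6 + U)/(1 + U))/(U**2 + 7*U))
-72*(10 + u(2)) = -72*(10 + (6 + 2 + 2*(1 + 2))/(2*(1 + 2)*(7 + 2))) = -72*(10 + (1/2)*(6 + 2 + 2*3)/(3*9)) = -72*(10 + (1/2)*(1/3)*(1/9)*(6 + 2 + 6)) = -72*(10 + (1/2)*(1/3)*(1/9)*14) = -72*(10 + 7/27) = -72*277/27 = -2216/3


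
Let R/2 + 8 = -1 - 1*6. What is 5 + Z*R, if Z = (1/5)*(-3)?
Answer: 23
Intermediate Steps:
Z = -3/5 (Z = (1*(1/5))*(-3) = (1/5)*(-3) = -3/5 ≈ -0.60000)
R = -30 (R = -16 + 2*(-1 - 1*6) = -16 + 2*(-1 - 6) = -16 + 2*(-7) = -16 - 14 = -30)
5 + Z*R = 5 - 3/5*(-30) = 5 + 18 = 23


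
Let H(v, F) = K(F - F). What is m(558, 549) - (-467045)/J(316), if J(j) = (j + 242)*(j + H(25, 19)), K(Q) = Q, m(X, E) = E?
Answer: 97271117/176328 ≈ 551.65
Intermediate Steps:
H(v, F) = 0 (H(v, F) = F - F = 0)
J(j) = j*(242 + j) (J(j) = (j + 242)*(j + 0) = (242 + j)*j = j*(242 + j))
m(558, 549) - (-467045)/J(316) = 549 - (-467045)/(316*(242 + 316)) = 549 - (-467045)/(316*558) = 549 - (-467045)/176328 = 549 - 1*(-467045/176328) = 549 + 467045/176328 = 97271117/176328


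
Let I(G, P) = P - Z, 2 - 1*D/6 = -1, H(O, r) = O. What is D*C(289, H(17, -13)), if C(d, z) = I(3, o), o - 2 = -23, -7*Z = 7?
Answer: -360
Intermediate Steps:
Z = -1 (Z = -⅐*7 = -1)
o = -21 (o = 2 - 23 = -21)
D = 18 (D = 12 - 6*(-1) = 12 + 6 = 18)
I(G, P) = 1 + P (I(G, P) = P - 1*(-1) = P + 1 = 1 + P)
C(d, z) = -20 (C(d, z) = 1 - 21 = -20)
D*C(289, H(17, -13)) = 18*(-20) = -360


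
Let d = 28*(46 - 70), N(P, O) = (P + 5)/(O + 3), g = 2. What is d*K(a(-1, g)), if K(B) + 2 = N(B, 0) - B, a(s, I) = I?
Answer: 1120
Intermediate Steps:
N(P, O) = (5 + P)/(3 + O)
d = -672 (d = 28*(-24) = -672)
K(B) = -1/3 - 2*B/3 (K(B) = -2 + ((5 + B)/(3 + 0) - B) = -2 + ((5 + B)/3 - B) = -2 + ((5/3 + B/3) - B) = -2 + (5/3 - 2*B/3) = -1/3 - 2*B/3)
d*K(a(-1, g)) = -672*(-1/3 - 2/3*2) = -672*(-1/3 - 4/3) = -672*(-5/3) = 1120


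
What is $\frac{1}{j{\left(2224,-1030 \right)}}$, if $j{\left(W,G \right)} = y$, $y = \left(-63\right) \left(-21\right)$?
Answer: $\frac{1}{1323} \approx 0.00075586$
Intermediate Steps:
$y = 1323$
$j{\left(W,G \right)} = 1323$
$\frac{1}{j{\left(2224,-1030 \right)}} = \frac{1}{1323}$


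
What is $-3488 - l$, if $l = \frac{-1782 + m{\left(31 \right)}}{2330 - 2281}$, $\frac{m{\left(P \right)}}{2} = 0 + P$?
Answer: $- \frac{169192}{49} \approx -3452.9$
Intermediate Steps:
$m{\left(P \right)} = 2 P$ ($m{\left(P \right)} = 2 \left(0 + P\right) = 2 P$)
$l = - \frac{1720}{49}$ ($l = \frac{-1782 + 2 \cdot 31}{2330 - 2281} = \frac{-1782 + 62}{49} = \left(-1720\right) \frac{1}{49} = - \frac{1720}{49} \approx -35.102$)
$-3488 - l = -3488 - - \frac{1720}{49} = -3488 + \frac{1720}{49} = - \frac{169192}{49}$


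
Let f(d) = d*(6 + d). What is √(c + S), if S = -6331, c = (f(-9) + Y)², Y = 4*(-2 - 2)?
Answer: 3*I*√690 ≈ 78.804*I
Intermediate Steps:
Y = -16 (Y = 4*(-4) = -16)
c = 121 (c = (-9*(6 - 9) - 16)² = (-9*(-3) - 16)² = (27 - 16)² = 11² = 121)
√(c + S) = √(121 - 6331) = √(-6210) = 3*I*√690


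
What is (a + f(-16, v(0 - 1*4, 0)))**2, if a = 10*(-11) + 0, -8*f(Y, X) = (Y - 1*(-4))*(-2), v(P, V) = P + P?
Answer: 12769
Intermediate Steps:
v(P, V) = 2*P
f(Y, X) = 1 + Y/4 (f(Y, X) = -(Y - 1*(-4))*(-2)/8 = -(Y + 4)*(-2)/8 = -(4 + Y)*(-2)/8 = -(-8 - 2*Y)/8 = 1 + Y/4)
a = -110 (a = -110 + 0 = -110)
(a + f(-16, v(0 - 1*4, 0)))**2 = (-110 + (1 + (1/4)*(-16)))**2 = (-110 + (1 - 4))**2 = (-110 - 3)**2 = (-113)**2 = 12769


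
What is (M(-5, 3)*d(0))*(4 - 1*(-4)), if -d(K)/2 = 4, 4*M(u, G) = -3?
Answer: 48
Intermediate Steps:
M(u, G) = -3/4 (M(u, G) = (1/4)*(-3) = -3/4)
d(K) = -8 (d(K) = -2*4 = -8)
(M(-5, 3)*d(0))*(4 - 1*(-4)) = (-3/4*(-8))*(4 - 1*(-4)) = 6*(4 + 4) = 6*8 = 48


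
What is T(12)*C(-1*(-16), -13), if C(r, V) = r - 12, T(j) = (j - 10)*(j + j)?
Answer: 192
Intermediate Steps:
T(j) = 2*j*(-10 + j) (T(j) = (-10 + j)*(2*j) = 2*j*(-10 + j))
C(r, V) = -12 + r
T(12)*C(-1*(-16), -13) = (2*12*(-10 + 12))*(-12 - 1*(-16)) = (2*12*2)*(-12 + 16) = 48*4 = 192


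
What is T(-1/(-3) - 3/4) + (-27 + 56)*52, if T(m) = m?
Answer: 18091/12 ≈ 1507.6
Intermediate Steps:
T(-1/(-3) - 3/4) + (-27 + 56)*52 = (-1/(-3) - 3/4) + (-27 + 56)*52 = (-1*(-⅓) - 3*¼) + 29*52 = (⅓ - ¾) + 1508 = -5/12 + 1508 = 18091/12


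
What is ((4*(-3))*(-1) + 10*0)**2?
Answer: 144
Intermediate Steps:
((4*(-3))*(-1) + 10*0)**2 = (-12*(-1) + 0)**2 = (12 + 0)**2 = 12**2 = 144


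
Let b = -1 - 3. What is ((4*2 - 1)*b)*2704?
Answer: -75712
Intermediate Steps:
b = -4
((4*2 - 1)*b)*2704 = ((4*2 - 1)*(-4))*2704 = ((8 - 1)*(-4))*2704 = (7*(-4))*2704 = -28*2704 = -75712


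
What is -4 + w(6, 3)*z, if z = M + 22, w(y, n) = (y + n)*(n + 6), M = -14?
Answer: 644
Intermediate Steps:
w(y, n) = (6 + n)*(n + y) (w(y, n) = (n + y)*(6 + n) = (6 + n)*(n + y))
z = 8 (z = -14 + 22 = 8)
-4 + w(6, 3)*z = -4 + (3**2 + 6*3 + 6*6 + 3*6)*8 = -4 + (9 + 18 + 36 + 18)*8 = -4 + 81*8 = -4 + 648 = 644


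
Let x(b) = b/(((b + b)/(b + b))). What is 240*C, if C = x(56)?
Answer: 13440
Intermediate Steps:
x(b) = b (x(b) = b/(((2*b)/((2*b)))) = b/(((2*b)*(1/(2*b)))) = b/1 = b*1 = b)
C = 56
240*C = 240*56 = 13440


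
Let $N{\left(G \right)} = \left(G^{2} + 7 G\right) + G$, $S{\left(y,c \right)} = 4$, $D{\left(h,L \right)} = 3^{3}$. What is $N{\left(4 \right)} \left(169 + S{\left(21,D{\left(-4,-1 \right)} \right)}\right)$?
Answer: $8304$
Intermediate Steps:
$D{\left(h,L \right)} = 27$
$N{\left(G \right)} = G^{2} + 8 G$
$N{\left(4 \right)} \left(169 + S{\left(21,D{\left(-4,-1 \right)} \right)}\right) = 4 \left(8 + 4\right) \left(169 + 4\right) = 4 \cdot 12 \cdot 173 = 48 \cdot 173 = 8304$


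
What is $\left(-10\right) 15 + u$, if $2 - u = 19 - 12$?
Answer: $-155$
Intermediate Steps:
$u = -5$ ($u = 2 - \left(19 - 12\right) = 2 - 7 = -5$)
$\left(-10\right) 15 + u = \left(-10\right) 15 - 5 = -150 - 5 = -155$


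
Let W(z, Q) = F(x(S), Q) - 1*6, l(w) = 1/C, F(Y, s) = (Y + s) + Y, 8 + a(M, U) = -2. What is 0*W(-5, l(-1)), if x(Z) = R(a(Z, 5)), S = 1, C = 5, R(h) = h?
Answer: 0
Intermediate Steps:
a(M, U) = -10 (a(M, U) = -8 - 2 = -10)
x(Z) = -10
F(Y, s) = s + 2*Y
l(w) = 1/5
W(z, Q) = -26 + Q (W(z, Q) = (Q + 2*(-10)) - 1*6 = (Q - 20) - 6 = (-20 + Q) - 6 = -26 + Q)
0*W(-5, l(-1)) = 0*(-26 + 1/5) = 0*(-129/5) = 0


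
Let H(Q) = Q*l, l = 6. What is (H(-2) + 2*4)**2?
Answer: 16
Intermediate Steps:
H(Q) = 6*Q (H(Q) = Q*6 = 6*Q)
(H(-2) + 2*4)**2 = (6*(-2) + 2*4)**2 = (-12 + 8)**2 = (-4)**2 = 16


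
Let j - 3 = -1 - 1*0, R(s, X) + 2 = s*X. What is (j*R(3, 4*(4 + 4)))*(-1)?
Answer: -188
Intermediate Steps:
R(s, X) = -2 + X*s (R(s, X) = -2 + s*X = -2 + X*s)
j = 2 (j = 3 + (-1 - 1*0) = 3 + (-1 + 0) = 3 - 1 = 2)
(j*R(3, 4*(4 + 4)))*(-1) = (2*(-2 + (4*(4 + 4))*3))*(-1) = (2*(-2 + (4*8)*3))*(-1) = (2*(-2 + 32*3))*(-1) = (2*(-2 + 96))*(-1) = (2*94)*(-1) = 188*(-1) = -188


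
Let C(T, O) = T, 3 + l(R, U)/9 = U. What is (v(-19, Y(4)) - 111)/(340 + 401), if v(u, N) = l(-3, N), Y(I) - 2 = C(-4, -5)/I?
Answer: -43/247 ≈ -0.17409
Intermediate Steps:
l(R, U) = -27 + 9*U
Y(I) = 2 - 4/I
v(u, N) = -27 + 9*N
(v(-19, Y(4)) - 111)/(340 + 401) = ((-27 + 9*(2 - 4/4)) - 111)/(340 + 401) = ((-27 + 9*(2 - 4*¼)) - 111)/741 = ((-27 + 9*(2 - 1)) - 111)*(1/741) = ((-27 + 9*1) - 111)*(1/741) = ((-27 + 9) - 111)*(1/741) = (-18 - 111)*(1/741) = -129*1/741 = -43/247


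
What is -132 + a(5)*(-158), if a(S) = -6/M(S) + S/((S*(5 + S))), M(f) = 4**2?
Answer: -1771/20 ≈ -88.550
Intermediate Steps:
M(f) = 16
a(S) = -3/8 + 1/(5 + S) (a(S) = -6/16 + S/((S*(5 + S))) = -6*1/16 + S*(1/(S*(5 + S))) = -3/8 + 1/(5 + S))
-132 + a(5)*(-158) = -132 + ((-7 - 3*5)/(8*(5 + 5)))*(-158) = -132 + ((1/8)*(-7 - 15)/10)*(-158) = -132 + ((1/8)*(1/10)*(-22))*(-158) = -132 - 11/40*(-158) = -132 + 869/20 = -1771/20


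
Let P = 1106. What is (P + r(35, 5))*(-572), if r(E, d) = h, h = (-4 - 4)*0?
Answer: -632632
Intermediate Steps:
h = 0 (h = -8*0 = 0)
r(E, d) = 0
(P + r(35, 5))*(-572) = (1106 + 0)*(-572) = 1106*(-572) = -632632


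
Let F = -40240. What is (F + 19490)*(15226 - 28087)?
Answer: 266865750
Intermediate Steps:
(F + 19490)*(15226 - 28087) = (-40240 + 19490)*(15226 - 28087) = -20750*(-12861) = 266865750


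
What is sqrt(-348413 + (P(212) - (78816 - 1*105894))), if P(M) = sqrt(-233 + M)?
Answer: sqrt(-321335 + I*sqrt(21)) ≈ 0.004 + 566.86*I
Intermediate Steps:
sqrt(-348413 + (P(212) - (78816 - 1*105894))) = sqrt(-348413 + (sqrt(-233 + 212) - (78816 - 1*105894))) = sqrt(-348413 + (sqrt(-21) - (78816 - 105894))) = sqrt(-348413 + (I*sqrt(21) - 1*(-27078))) = sqrt(-348413 + (I*sqrt(21) + 27078)) = sqrt(-348413 + (27078 + I*sqrt(21))) = sqrt(-321335 + I*sqrt(21))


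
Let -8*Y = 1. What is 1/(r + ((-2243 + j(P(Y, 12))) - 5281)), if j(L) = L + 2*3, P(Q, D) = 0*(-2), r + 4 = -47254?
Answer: -1/54776 ≈ -1.8256e-5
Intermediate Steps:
r = -47258 (r = -4 - 47254 = -47258)
Y = -1/8 (Y = -1/8*1 = -1/8 ≈ -0.12500)
P(Q, D) = 0
j(L) = 6 + L (j(L) = L + 6 = 6 + L)
1/(r + ((-2243 + j(P(Y, 12))) - 5281)) = 1/(-47258 + ((-2243 + (6 + 0)) - 5281)) = 1/(-47258 + ((-2243 + 6) - 5281)) = 1/(-47258 + (-2237 - 5281)) = 1/(-47258 - 7518) = 1/(-54776) = -1/54776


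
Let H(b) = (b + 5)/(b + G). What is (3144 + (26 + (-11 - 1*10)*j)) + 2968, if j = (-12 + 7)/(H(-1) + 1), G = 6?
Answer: 18589/3 ≈ 6196.3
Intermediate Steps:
H(b) = (5 + b)/(6 + b) (H(b) = (b + 5)/(b + 6) = (5 + b)/(6 + b))
j = -25/9 (j = (-12 + 7)/((5 - 1)/(6 - 1) + 1) = -5/(4/5 + 1) = -5/9/5 = -5*5/9 = -25/9 ≈ -2.7778)
(3144 + (26 + (-11 - 1*10)*j)) + 2968 = (3144 + (26 + (-11 - 1*10)*(-25/9))) + 2968 = (3144 + (26 + (-11 - 10)*(-25/9))) + 2968 = (3144 + (26 - 21*(-25/9))) + 2968 = (3144 + (26 + 175/3)) + 2968 = (3144 + 253/3) + 2968 = 9685/3 + 2968 = 18589/3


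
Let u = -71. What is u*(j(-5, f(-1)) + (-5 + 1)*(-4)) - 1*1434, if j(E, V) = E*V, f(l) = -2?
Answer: -3280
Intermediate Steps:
u*(j(-5, f(-1)) + (-5 + 1)*(-4)) - 1*1434 = -71*(-5*(-2) + (-5 + 1)*(-4)) - 1*1434 = -71*(10 - 4*(-4)) - 1434 = -71*(10 + 16) - 1434 = -71*26 - 1434 = -1846 - 1434 = -3280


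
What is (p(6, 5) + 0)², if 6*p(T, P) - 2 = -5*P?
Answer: 529/36 ≈ 14.694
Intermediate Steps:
p(T, P) = ⅓ - 5*P/6 (p(T, P) = ⅓ + (-5*P)/6 = ⅓ - 5*P/6)
(p(6, 5) + 0)² = ((⅓ - ⅚*5) + 0)² = ((⅓ - 25/6) + 0)² = (-23/6 + 0)² = (-23/6)² = 529/36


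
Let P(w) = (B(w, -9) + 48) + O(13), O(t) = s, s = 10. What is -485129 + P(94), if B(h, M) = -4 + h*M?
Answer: -485921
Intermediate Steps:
O(t) = 10
B(h, M) = -4 + M*h
P(w) = 54 - 9*w (P(w) = ((-4 - 9*w) + 48) + 10 = (44 - 9*w) + 10 = 54 - 9*w)
-485129 + P(94) = -485129 + (54 - 9*94) = -485129 + (54 - 846) = -485129 - 792 = -485921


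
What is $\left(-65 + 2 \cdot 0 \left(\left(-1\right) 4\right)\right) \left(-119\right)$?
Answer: $7735$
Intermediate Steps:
$\left(-65 + 2 \cdot 0 \left(\left(-1\right) 4\right)\right) \left(-119\right) = \left(-65 + 0 \left(-4\right)\right) \left(-119\right) = \left(-65 + 0\right) \left(-119\right) = \left(-65\right) \left(-119\right) = 7735$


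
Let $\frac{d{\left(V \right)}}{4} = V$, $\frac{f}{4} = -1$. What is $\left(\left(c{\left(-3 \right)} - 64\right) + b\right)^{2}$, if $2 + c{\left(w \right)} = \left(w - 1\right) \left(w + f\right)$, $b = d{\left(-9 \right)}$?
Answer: $5476$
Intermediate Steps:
$f = -4$ ($f = 4 \left(-1\right) = -4$)
$d{\left(V \right)} = 4 V$
$b = -36$ ($b = 4 \left(-9\right) = -36$)
$c{\left(w \right)} = -2 + \left(-1 + w\right) \left(-4 + w\right)$ ($c{\left(w \right)} = -2 + \left(w - 1\right) \left(w - 4\right) = -2 + \left(-1 + w\right) \left(-4 + w\right)$)
$\left(\left(c{\left(-3 \right)} - 64\right) + b\right)^{2} = \left(\left(\left(2 + \left(-3\right)^{2} - -15\right) - 64\right) - 36\right)^{2} = \left(\left(\left(2 + 9 + 15\right) - 64\right) - 36\right)^{2} = \left(\left(26 - 64\right) - 36\right)^{2} = \left(-38 - 36\right)^{2} = \left(-74\right)^{2} = 5476$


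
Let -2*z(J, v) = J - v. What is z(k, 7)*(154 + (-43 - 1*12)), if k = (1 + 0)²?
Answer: 297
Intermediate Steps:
k = 1 (k = 1² = 1)
z(J, v) = v/2 - J/2 (z(J, v) = -(J - v)/2 = v/2 - J/2)
z(k, 7)*(154 + (-43 - 1*12)) = ((½)*7 - ½*1)*(154 + (-43 - 1*12)) = (7/2 - ½)*(154 + (-43 - 12)) = 3*(154 - 55) = 3*99 = 297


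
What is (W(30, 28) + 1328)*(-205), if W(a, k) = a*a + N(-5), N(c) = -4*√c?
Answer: -456740 + 820*I*√5 ≈ -4.5674e+5 + 1833.6*I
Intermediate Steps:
W(a, k) = a² - 4*I*√5 (W(a, k) = a*a - 4*I*√5 = a² - 4*I*√5)
(W(30, 28) + 1328)*(-205) = ((30² - 4*I*√5) + 1328)*(-205) = ((900 - 4*I*√5) + 1328)*(-205) = (2228 - 4*I*√5)*(-205) = -456740 + 820*I*√5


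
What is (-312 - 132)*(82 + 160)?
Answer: -107448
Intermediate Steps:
(-312 - 132)*(82 + 160) = -444*242 = -107448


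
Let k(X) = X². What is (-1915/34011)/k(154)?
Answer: -1915/806604876 ≈ -2.3741e-6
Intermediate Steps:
(-1915/34011)/k(154) = (-1915/34011)/(154²) = -1915*1/34011/23716 = -1915/34011*1/23716 = -1915/806604876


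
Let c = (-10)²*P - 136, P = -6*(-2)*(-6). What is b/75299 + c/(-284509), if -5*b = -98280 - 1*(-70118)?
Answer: 10774309778/107116215955 ≈ 0.10059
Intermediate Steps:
P = -72 (P = 12*(-6) = -72)
c = -7336 (c = (-10)²*(-72) - 136 = 100*(-72) - 136 = -7200 - 136 = -7336)
b = 28162/5 (b = -(-98280 - 1*(-70118))/5 = -(-98280 + 70118)/5 = -⅕*(-28162) = 28162/5 ≈ 5632.4)
b/75299 + c/(-284509) = (28162/5)/75299 - 7336/(-284509) = (28162/5)*(1/75299) - 7336*(-1/284509) = 28162/376495 + 7336/284509 = 10774309778/107116215955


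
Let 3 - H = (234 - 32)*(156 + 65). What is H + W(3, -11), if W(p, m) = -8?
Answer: -44647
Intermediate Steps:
H = -44639 (H = 3 - (234 - 32)*(156 + 65) = 3 - 202*221 = 3 - 1*44642 = 3 - 44642 = -44639)
H + W(3, -11) = -44639 - 8 = -44647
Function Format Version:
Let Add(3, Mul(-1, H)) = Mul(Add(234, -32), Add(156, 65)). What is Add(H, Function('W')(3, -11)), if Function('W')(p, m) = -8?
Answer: -44647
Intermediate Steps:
H = -44639 (H = Add(3, Mul(-1, Mul(Add(234, -32), Add(156, 65)))) = Add(3, Mul(-1, Mul(202, 221))) = Add(3, Mul(-1, 44642)) = Add(3, -44642) = -44639)
Add(H, Function('W')(3, -11)) = Add(-44639, -8) = -44647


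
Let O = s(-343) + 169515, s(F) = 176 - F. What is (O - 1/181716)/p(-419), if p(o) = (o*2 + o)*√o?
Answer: 30897898343*I*√419/95706728028 ≈ 6.6084*I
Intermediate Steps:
O = 170034 (O = (176 - 1*(-343)) + 169515 = (176 + 343) + 169515 = 519 + 169515 = 170034)
p(o) = 3*o^(3/2) (p(o) = (2*o + o)*√o = (3*o)*√o = 3*o^(3/2))
(O - 1/181716)/p(-419) = (170034 - 1/181716)/((3*(-419)^(3/2))) = (170034 - 1*1/181716)/((3*(-419*I*√419))) = (170034 - 1/181716)/((-1257*I*√419)) = 30897898343*(I*√419/526683)/181716 = 30897898343*I*√419/95706728028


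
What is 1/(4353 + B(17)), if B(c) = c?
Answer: 1/4370 ≈ 0.00022883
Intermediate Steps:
1/(4353 + B(17)) = 1/(4353 + 17) = 1/4370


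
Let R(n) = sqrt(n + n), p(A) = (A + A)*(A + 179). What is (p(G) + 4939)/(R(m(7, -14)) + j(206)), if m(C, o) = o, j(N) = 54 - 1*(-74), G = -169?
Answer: 49888/4103 - 1559*I*sqrt(7)/8206 ≈ 12.159 - 0.50265*I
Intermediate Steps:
j(N) = 128 (j(N) = 54 + 74 = 128)
p(A) = 2*A*(179 + A) (p(A) = (2*A)*(179 + A) = 2*A*(179 + A))
R(n) = sqrt(2)*sqrt(n) (R(n) = sqrt(2*n) = sqrt(2)*sqrt(n))
(p(G) + 4939)/(R(m(7, -14)) + j(206)) = (2*(-169)*(179 - 169) + 4939)/(sqrt(2)*sqrt(-14) + 128) = (2*(-169)*10 + 4939)/(sqrt(2)*(I*sqrt(14)) + 128) = (-3380 + 4939)/(2*I*sqrt(7) + 128) = 1559/(128 + 2*I*sqrt(7))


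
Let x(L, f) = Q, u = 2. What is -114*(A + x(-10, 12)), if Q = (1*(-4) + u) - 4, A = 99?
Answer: -10602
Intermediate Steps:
Q = -6 (Q = (1*(-4) + 2) - 4 = (-4 + 2) - 4 = -2 - 4 = -6)
x(L, f) = -6
-114*(A + x(-10, 12)) = -114*(99 - 6) = -114*93 = -10602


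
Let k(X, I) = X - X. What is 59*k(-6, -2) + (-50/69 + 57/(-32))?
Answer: -5533/2208 ≈ -2.5059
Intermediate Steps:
k(X, I) = 0
59*k(-6, -2) + (-50/69 + 57/(-32)) = 59*0 + (-50/69 + 57/(-32)) = 0 + (-50*1/69 + 57*(-1/32)) = 0 + (-50/69 - 57/32) = 0 - 5533/2208 = -5533/2208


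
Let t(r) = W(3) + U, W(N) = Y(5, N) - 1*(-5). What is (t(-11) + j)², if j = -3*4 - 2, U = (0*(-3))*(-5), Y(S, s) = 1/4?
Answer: 1225/16 ≈ 76.563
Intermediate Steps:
Y(S, s) = ¼
W(N) = 21/4 (W(N) = ¼ - 1*(-5) = ¼ + 5 = 21/4)
U = 0 (U = 0*(-5) = 0)
t(r) = 21/4 (t(r) = 21/4 + 0 = 21/4)
j = -14 (j = -12 - 2 = -14)
(t(-11) + j)² = (21/4 - 14)² = (-35/4)² = 1225/16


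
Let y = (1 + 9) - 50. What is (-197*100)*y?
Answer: 788000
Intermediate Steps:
y = -40 (y = 10 - 50 = -40)
(-197*100)*y = -197*100*(-40) = -19700*(-40) = 788000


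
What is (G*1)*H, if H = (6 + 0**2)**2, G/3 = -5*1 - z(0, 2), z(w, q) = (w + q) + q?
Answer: -972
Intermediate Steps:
z(w, q) = w + 2*q (z(w, q) = (q + w) + q = w + 2*q)
G = -27 (G = 3*(-5*1 - (0 + 2*2)) = 3*(-5 - (0 + 4)) = 3*(-5 - 1*4) = 3*(-5 - 4) = 3*(-9) = -27)
H = 36 (H = (6 + 0)**2 = 6**2 = 36)
(G*1)*H = -27*1*36 = -27*36 = -972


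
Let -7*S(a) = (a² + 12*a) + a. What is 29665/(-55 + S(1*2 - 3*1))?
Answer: -207655/373 ≈ -556.72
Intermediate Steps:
S(a) = -13*a/7 - a²/7 (S(a) = -((a² + 12*a) + a)/7 = -(a² + 13*a)/7 = -13*a/7 - a²/7)
29665/(-55 + S(1*2 - 3*1)) = 29665/(-55 - (1*2 - 3*1)*(13 + (1*2 - 3*1))/7) = 29665/(-55 - (2 - 3)*(13 + (2 - 3))/7) = 29665/(-55 - ⅐*(-1)*(13 - 1)) = 29665/(-55 - ⅐*(-1)*12) = 29665/(-55 + 12/7) = 29665/(-373/7) = -7/373*29665 = -207655/373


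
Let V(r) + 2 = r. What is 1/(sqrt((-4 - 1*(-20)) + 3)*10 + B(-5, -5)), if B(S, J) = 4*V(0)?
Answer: 2/459 + 5*sqrt(19)/918 ≈ 0.028099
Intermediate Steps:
V(r) = -2 + r
B(S, J) = -8 (B(S, J) = 4*(-2 + 0) = 4*(-2) = -8)
1/(sqrt((-4 - 1*(-20)) + 3)*10 + B(-5, -5)) = 1/(sqrt((-4 - 1*(-20)) + 3)*10 - 8) = 1/(sqrt((-4 + 20) + 3)*10 - 8) = 1/(sqrt(16 + 3)*10 - 8) = 1/(sqrt(19)*10 - 8) = 1/(10*sqrt(19) - 8) = 1/(-8 + 10*sqrt(19))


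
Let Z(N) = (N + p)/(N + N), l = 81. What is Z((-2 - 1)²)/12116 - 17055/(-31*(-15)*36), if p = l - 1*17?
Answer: -6885683/6760728 ≈ -1.0185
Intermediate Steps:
p = 64 (p = 81 - 1*17 = 81 - 17 = 64)
Z(N) = (64 + N)/(2*N) (Z(N) = (N + 64)/(N + N) = (64 + N)/((2*N)) = (64 + N)*(1/(2*N)) = (64 + N)/(2*N))
Z((-2 - 1)²)/12116 - 17055/(-31*(-15)*36) = ((64 + (-2 - 1)²)/(2*((-2 - 1)²)))/12116 - 17055/(-31*(-15)*36) = ((64 + (-3)²)/(2*((-3)²)))*(1/12116) - 17055/(465*36) = ((½)*(64 + 9)/9)*(1/12116) - 17055/16740 = ((½)*(⅑)*73)*(1/12116) - 17055*1/16740 = (73/18)*(1/12116) - 379/372 = 73/218088 - 379/372 = -6885683/6760728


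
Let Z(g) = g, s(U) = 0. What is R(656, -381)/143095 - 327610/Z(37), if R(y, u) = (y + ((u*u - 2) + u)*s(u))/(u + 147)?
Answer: -5484884307286/619458255 ≈ -8854.3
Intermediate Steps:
R(y, u) = y/(147 + u) (R(y, u) = (y + ((u*u - 2) + u)*0)/(u + 147) = (y + ((u² - 2) + u)*0)/(147 + u) = (y + ((-2 + u²) + u)*0)/(147 + u) = (y + (-2 + u + u²)*0)/(147 + u) = (y + 0)/(147 + u) = y/(147 + u))
R(656, -381)/143095 - 327610/Z(37) = (656/(147 - 381))/143095 - 327610/37 = (656/(-234))*(1/143095) - 327610*1/37 = (656*(-1/234))*(1/143095) - 327610/37 = -328/117*1/143095 - 327610/37 = -328/16742115 - 327610/37 = -5484884307286/619458255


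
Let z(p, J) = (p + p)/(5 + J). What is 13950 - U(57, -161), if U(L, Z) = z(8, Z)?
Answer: 544054/39 ≈ 13950.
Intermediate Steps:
z(p, J) = 2*p/(5 + J) (z(p, J) = (2*p)/(5 + J) = 2*p/(5 + J))
U(L, Z) = 16/(5 + Z) (U(L, Z) = 2*8/(5 + Z) = 16/(5 + Z))
13950 - U(57, -161) = 13950 - 16/(5 - 161) = 13950 - 16/(-156) = 13950 - 16*(-1)/156 = 13950 - 1*(-4/39) = 13950 + 4/39 = 544054/39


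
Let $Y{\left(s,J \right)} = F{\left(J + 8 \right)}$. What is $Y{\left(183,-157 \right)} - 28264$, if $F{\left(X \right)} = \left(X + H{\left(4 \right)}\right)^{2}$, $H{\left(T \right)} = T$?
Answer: $-7239$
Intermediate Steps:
$F{\left(X \right)} = \left(4 + X\right)^{2}$ ($F{\left(X \right)} = \left(X + 4\right)^{2} = \left(4 + X\right)^{2}$)
$Y{\left(s,J \right)} = \left(12 + J\right)^{2}$ ($Y{\left(s,J \right)} = \left(4 + \left(J + 8\right)\right)^{2} = \left(4 + \left(8 + J\right)\right)^{2} = \left(12 + J\right)^{2}$)
$Y{\left(183,-157 \right)} - 28264 = \left(12 - 157\right)^{2} - 28264 = \left(-145\right)^{2} - 28264 = 21025 - 28264 = -7239$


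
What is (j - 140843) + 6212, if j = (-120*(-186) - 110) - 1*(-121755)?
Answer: 9334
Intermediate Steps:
j = 143965 (j = (22320 - 110) + 121755 = 22210 + 121755 = 143965)
(j - 140843) + 6212 = (143965 - 140843) + 6212 = 3122 + 6212 = 9334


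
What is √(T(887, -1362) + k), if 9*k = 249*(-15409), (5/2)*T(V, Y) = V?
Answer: I*√95841195/15 ≈ 652.66*I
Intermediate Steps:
T(V, Y) = 2*V/5
k = -1278947/3 (k = (249*(-15409))/9 = (⅑)*(-3836841) = -1278947/3 ≈ -4.2632e+5)
√(T(887, -1362) + k) = √((⅖)*887 - 1278947/3) = √(1774/5 - 1278947/3) = √(-6389413/15) = I*√95841195/15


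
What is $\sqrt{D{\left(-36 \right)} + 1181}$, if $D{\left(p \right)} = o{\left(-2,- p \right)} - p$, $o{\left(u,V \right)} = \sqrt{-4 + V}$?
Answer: $\sqrt{1217 + 4 \sqrt{2}} \approx 34.966$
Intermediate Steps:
$D{\left(p \right)} = \sqrt{-4 - p} - p$
$\sqrt{D{\left(-36 \right)} + 1181} = \sqrt{\left(\sqrt{-4 - -36} - -36\right) + 1181} = \sqrt{\left(\sqrt{-4 + 36} + 36\right) + 1181} = \sqrt{\left(\sqrt{32} + 36\right) + 1181} = \sqrt{\left(4 \sqrt{2} + 36\right) + 1181} = \sqrt{\left(36 + 4 \sqrt{2}\right) + 1181} = \sqrt{1217 + 4 \sqrt{2}}$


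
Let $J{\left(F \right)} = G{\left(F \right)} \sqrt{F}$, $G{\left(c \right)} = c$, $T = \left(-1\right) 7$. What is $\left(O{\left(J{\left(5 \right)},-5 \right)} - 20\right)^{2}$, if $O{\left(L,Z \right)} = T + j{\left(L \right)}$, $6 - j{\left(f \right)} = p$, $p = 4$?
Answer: $625$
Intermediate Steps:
$j{\left(f \right)} = 2$ ($j{\left(f \right)} = 6 - 4 = 2$)
$T = -7$
$J{\left(F \right)} = F^{\frac{3}{2}}$ ($J{\left(F \right)} = F \sqrt{F} = F^{\frac{3}{2}}$)
$O{\left(L,Z \right)} = -5$ ($O{\left(L,Z \right)} = -7 + 2 = -5$)
$\left(O{\left(J{\left(5 \right)},-5 \right)} - 20\right)^{2} = \left(-5 - 20\right)^{2} = \left(-25\right)^{2} = 625$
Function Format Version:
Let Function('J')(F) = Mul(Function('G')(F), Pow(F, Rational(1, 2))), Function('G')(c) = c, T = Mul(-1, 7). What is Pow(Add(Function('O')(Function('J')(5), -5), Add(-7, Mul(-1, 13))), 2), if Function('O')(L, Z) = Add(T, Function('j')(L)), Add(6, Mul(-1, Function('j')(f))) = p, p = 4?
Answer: 625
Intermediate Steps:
Function('j')(f) = 2 (Function('j')(f) = Add(6, Mul(-1, 4)) = Add(6, -4) = 2)
T = -7
Function('J')(F) = Pow(F, Rational(3, 2)) (Function('J')(F) = Mul(F, Pow(F, Rational(1, 2))) = Pow(F, Rational(3, 2)))
Function('O')(L, Z) = -5 (Function('O')(L, Z) = Add(-7, 2) = -5)
Pow(Add(Function('O')(Function('J')(5), -5), Add(-7, Mul(-1, 13))), 2) = Pow(Add(-5, Add(-7, Mul(-1, 13))), 2) = Pow(Add(-5, Add(-7, -13)), 2) = Pow(Add(-5, -20), 2) = Pow(-25, 2) = 625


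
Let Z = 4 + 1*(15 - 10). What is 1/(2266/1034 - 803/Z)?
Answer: -423/36814 ≈ -0.011490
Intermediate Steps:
Z = 9 (Z = 4 + 1*5 = 4 + 5 = 9)
1/(2266/1034 - 803/Z) = 1/(2266/1034 - 803/9) = 1/(2266*(1/1034) - 803*⅑) = 1/(103/47 - 803/9) = 1/(-36814/423) = -423/36814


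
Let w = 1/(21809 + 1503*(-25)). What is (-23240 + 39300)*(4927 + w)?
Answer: 623763020430/7883 ≈ 7.9128e+7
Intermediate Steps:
w = -1/15766 (w = 1/(21809 - 37575) = 1/(-15766) = -1/15766 ≈ -6.3428e-5)
(-23240 + 39300)*(4927 + w) = (-23240 + 39300)*(4927 - 1/15766) = 16060*(77679081/15766) = 623763020430/7883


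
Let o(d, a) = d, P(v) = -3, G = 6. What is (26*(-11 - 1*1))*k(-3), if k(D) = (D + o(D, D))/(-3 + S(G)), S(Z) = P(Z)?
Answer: -312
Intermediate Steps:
S(Z) = -3
k(D) = -D/3 (k(D) = (D + D)/(-3 - 3) = (2*D)/(-6) = (2*D)*(-⅙) = -D/3)
(26*(-11 - 1*1))*k(-3) = (26*(-11 - 1*1))*(-⅓*(-3)) = (26*(-11 - 1))*1 = (26*(-12))*1 = -312*1 = -312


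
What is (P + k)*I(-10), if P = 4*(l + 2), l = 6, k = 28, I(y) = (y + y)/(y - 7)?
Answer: 1200/17 ≈ 70.588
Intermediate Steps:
I(y) = 2*y/(-7 + y) (I(y) = (2*y)/(-7 + y) = 2*y/(-7 + y))
P = 32 (P = 4*(6 + 2) = 4*8 = 32)
(P + k)*I(-10) = (32 + 28)*(2*(-10)/(-7 - 10)) = 60*(2*(-10)/(-17)) = 60*(2*(-10)*(-1/17)) = 60*(20/17) = 1200/17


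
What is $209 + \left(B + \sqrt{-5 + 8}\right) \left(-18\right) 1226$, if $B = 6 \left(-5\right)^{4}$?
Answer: $-82754791 - 22068 \sqrt{3} \approx -8.2793 \cdot 10^{7}$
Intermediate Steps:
$B = 3750$ ($B = 6 \cdot 625 = 3750$)
$209 + \left(B + \sqrt{-5 + 8}\right) \left(-18\right) 1226 = 209 + \left(3750 + \sqrt{-5 + 8}\right) \left(-18\right) 1226 = 209 + \left(3750 + \sqrt{3}\right) \left(-18\right) 1226 = 209 + \left(-67500 - 18 \sqrt{3}\right) 1226 = 209 - \left(82755000 + 22068 \sqrt{3}\right) = -82754791 - 22068 \sqrt{3}$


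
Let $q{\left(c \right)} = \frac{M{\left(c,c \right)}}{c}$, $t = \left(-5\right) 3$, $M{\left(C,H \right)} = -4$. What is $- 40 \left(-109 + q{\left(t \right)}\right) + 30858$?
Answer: $\frac{105622}{3} \approx 35207.0$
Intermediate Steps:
$t = -15$
$q{\left(c \right)} = - \frac{4}{c}$
$- 40 \left(-109 + q{\left(t \right)}\right) + 30858 = - 40 \left(-109 - \frac{4}{-15}\right) + 30858 = - 40 \left(-109 - - \frac{4}{15}\right) + 30858 = - 40 \left(-109 + \frac{4}{15}\right) + 30858 = \left(-40\right) \left(- \frac{1631}{15}\right) + 30858 = \frac{13048}{3} + 30858 = \frac{105622}{3}$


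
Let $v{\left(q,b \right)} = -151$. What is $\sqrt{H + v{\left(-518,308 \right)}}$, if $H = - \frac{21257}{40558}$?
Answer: $\frac{3 i \sqrt{27694421930}}{40558} \approx 12.31 i$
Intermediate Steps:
$H = - \frac{21257}{40558}$ ($H = \left(-21257\right) \frac{1}{40558} = - \frac{21257}{40558} \approx -0.52411$)
$\sqrt{H + v{\left(-518,308 \right)}} = \sqrt{- \frac{21257}{40558} - 151} = \sqrt{- \frac{6145515}{40558}} = \frac{3 i \sqrt{27694421930}}{40558}$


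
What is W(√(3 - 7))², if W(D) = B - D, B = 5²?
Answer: 621 - 100*I ≈ 621.0 - 100.0*I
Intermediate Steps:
B = 25
W(D) = 25 - D
W(√(3 - 7))² = (25 - √(3 - 7))² = (25 - √(-4))² = (25 - 2*I)²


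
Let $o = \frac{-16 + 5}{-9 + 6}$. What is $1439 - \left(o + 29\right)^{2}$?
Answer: $\frac{3347}{9} \approx 371.89$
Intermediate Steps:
$o = \frac{11}{3}$ ($o = - \frac{11}{-3} = \left(-11\right) \left(- \frac{1}{3}\right) = \frac{11}{3} \approx 3.6667$)
$1439 - \left(o + 29\right)^{2} = 1439 - \left(\frac{11}{3} + 29\right)^{2} = 1439 - \left(\frac{98}{3}\right)^{2} = 1439 - \frac{9604}{9} = \frac{3347}{9}$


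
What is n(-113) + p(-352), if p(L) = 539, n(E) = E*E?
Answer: 13308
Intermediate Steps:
n(E) = E²
n(-113) + p(-352) = (-113)² + 539 = 12769 + 539 = 13308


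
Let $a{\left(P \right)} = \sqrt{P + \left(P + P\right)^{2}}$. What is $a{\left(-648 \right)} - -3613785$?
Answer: $3613785 + 18 \sqrt{5182} \approx 3.6151 \cdot 10^{6}$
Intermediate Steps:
$a{\left(P \right)} = \sqrt{P + 4 P^{2}}$ ($a{\left(P \right)} = \sqrt{P + \left(2 P\right)^{2}} = \sqrt{P + 4 P^{2}}$)
$a{\left(-648 \right)} - -3613785 = \sqrt{- 648 \left(1 + 4 \left(-648\right)\right)} - -3613785 = \sqrt{- 648 \left(1 - 2592\right)} + 3613785 = \sqrt{\left(-648\right) \left(-2591\right)} + 3613785 = \sqrt{1678968} + 3613785 = 18 \sqrt{5182} + 3613785 = 3613785 + 18 \sqrt{5182}$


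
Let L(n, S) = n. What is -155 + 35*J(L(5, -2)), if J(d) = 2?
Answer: -85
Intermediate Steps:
-155 + 35*J(L(5, -2)) = -155 + 35*2 = -155 + 70 = -85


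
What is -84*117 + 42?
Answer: -9786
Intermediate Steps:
-84*117 + 42 = -9828 + 42 = -9786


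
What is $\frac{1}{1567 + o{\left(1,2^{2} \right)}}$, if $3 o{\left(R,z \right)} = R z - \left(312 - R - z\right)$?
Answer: $\frac{1}{1466} \approx 0.00068213$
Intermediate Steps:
$o{\left(R,z \right)} = -104 + \frac{R}{3} + \frac{z}{3} + \frac{R z}{3}$ ($o{\left(R,z \right)} = \frac{R z - \left(312 - R - z\right)}{3} = \frac{R z + \left(-312 + R + z\right)}{3} = \frac{-312 + R + z + R z}{3} = -104 + \frac{R}{3} + \frac{z}{3} + \frac{R z}{3}$)
$\frac{1}{1567 + o{\left(1,2^{2} \right)}} = \frac{1}{1567 + \left(-104 + \frac{1}{3} \cdot 1 + \frac{2^{2}}{3} + \frac{1}{3} \cdot 1 \cdot 2^{2}\right)} = \frac{1}{1567 + \left(-104 + \frac{1}{3} + \frac{1}{3} \cdot 4 + \frac{1}{3} \cdot 1 \cdot 4\right)} = \frac{1}{1567 + \left(-104 + \frac{1}{3} + \frac{4}{3} + \frac{4}{3}\right)} = \frac{1}{1567 - 101} = \frac{1}{1466}$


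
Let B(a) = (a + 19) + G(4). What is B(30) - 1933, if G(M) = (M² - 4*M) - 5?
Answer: -1889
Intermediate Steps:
G(M) = -5 + M² - 4*M
B(a) = 14 + a (B(a) = (a + 19) + (-5 + 4² - 4*4) = (19 + a) + (-5 + 16 - 16) = (19 + a) - 5 = 14 + a)
B(30) - 1933 = (14 + 30) - 1933 = 44 - 1933 = -1889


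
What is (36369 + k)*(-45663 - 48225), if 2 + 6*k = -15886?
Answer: -3165997248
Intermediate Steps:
k = -2648 (k = -⅓ + (⅙)*(-15886) = -⅓ - 7943/3 = -2648)
(36369 + k)*(-45663 - 48225) = (36369 - 2648)*(-45663 - 48225) = 33721*(-93888) = -3165997248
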